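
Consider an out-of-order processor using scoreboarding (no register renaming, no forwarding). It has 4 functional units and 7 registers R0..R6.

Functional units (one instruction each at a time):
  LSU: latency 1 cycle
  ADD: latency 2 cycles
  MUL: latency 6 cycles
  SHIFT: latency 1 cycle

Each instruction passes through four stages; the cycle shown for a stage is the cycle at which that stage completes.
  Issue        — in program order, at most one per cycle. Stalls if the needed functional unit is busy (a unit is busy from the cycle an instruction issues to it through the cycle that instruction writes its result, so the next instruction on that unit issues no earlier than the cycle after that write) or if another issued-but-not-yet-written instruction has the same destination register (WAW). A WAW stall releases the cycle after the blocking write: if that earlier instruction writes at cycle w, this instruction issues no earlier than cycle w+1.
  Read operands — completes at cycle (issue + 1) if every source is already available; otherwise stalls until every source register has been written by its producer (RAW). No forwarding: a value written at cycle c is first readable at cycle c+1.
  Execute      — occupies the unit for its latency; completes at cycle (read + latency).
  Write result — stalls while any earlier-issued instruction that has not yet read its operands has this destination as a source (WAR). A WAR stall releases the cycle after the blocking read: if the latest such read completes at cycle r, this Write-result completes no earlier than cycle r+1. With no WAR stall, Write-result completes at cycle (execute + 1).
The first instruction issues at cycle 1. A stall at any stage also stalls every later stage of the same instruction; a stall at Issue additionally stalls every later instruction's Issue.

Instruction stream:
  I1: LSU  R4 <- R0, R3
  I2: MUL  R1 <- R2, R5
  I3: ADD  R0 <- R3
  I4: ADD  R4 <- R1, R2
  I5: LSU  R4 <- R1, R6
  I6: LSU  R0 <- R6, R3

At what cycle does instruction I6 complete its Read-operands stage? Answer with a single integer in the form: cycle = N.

cycle = 20

I1  is:1  ro:2  ex:3  wr:4
I2  is:2  ro:3  ex:9  wr:10
I3  is:3  ro:4  ex:6  wr:7
I4  is:8  ro:11  ex:13  wr:14  — struct: ADD busy until I3 writes@7, RAW R1: wait I2 write@10
I5  is:15  ro:16  ex:17  wr:18  — WAW R4: wait I4 write@14
I6  is:19  ro:20  ex:21  wr:22  — struct: LSU busy until I5 writes@18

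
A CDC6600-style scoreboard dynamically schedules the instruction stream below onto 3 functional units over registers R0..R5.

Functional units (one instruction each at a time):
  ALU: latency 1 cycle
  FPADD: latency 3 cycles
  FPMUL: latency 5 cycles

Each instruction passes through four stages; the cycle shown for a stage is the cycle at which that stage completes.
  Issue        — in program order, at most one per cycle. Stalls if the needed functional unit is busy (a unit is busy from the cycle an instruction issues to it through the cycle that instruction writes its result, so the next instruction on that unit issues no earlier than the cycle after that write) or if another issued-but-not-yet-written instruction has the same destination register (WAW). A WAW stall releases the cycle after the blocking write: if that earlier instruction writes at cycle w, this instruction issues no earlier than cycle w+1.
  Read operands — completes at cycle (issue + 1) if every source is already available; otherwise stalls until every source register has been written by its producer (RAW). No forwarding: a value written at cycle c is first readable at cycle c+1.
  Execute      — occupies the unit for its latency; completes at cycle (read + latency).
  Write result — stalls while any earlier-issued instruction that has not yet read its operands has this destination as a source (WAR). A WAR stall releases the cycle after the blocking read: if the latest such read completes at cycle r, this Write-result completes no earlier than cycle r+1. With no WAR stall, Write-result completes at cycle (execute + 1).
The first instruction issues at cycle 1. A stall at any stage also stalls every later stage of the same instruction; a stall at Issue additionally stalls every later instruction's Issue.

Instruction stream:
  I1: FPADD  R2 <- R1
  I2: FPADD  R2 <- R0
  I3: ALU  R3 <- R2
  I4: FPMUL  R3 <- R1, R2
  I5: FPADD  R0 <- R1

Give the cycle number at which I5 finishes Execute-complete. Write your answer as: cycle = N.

I1: IS=1 RO=2 EX=5 WR=6
I2: IS=7 RO=8 EX=11 WR=12  [struct: FPADD busy until I1 writes@6]
I3: IS=8 RO=13 EX=14 WR=15  [RAW R2: wait I2 write@12]
I4: IS=16 RO=17 EX=22 WR=23  [WAW R3: wait I3 write@15]
I5: IS=17 RO=18 EX=21 WR=22

cycle = 21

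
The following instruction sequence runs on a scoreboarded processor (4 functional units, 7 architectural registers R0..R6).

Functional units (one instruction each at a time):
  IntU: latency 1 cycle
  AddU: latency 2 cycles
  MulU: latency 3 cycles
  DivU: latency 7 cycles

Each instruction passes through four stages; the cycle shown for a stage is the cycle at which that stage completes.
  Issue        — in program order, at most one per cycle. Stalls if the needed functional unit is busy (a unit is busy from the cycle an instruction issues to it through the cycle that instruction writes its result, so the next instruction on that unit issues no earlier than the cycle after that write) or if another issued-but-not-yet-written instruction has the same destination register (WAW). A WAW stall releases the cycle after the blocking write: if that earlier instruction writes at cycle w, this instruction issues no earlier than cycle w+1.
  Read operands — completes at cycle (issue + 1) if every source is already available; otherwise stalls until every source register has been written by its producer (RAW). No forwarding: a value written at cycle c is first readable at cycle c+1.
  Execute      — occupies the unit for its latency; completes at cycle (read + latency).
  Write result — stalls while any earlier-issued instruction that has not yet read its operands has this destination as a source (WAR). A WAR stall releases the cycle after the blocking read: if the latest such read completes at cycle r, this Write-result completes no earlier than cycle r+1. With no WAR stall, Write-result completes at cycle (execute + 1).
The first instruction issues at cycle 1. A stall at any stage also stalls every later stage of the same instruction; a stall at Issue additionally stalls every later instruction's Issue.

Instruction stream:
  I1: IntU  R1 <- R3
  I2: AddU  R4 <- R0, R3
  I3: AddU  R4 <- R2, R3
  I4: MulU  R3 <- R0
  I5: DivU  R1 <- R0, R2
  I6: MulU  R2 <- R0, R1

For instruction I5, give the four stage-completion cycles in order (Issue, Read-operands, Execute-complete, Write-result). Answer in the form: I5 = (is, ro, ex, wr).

I5 = (9, 10, 17, 18)

  I1 | 1 | 2 | 3 | 4
  I2 | 2 | 3 | 5 | 6
  I3 | 7 | 8 | 10 | 11   struct: AddU busy until I2 writes@6
  I4 | 8 | 9 | 12 | 13
  I5 | 9 | 10 | 17 | 18
  I6 | 14 | 19 | 22 | 23   struct: MulU busy until I4 writes@13 · RAW R1: wait I5 write@18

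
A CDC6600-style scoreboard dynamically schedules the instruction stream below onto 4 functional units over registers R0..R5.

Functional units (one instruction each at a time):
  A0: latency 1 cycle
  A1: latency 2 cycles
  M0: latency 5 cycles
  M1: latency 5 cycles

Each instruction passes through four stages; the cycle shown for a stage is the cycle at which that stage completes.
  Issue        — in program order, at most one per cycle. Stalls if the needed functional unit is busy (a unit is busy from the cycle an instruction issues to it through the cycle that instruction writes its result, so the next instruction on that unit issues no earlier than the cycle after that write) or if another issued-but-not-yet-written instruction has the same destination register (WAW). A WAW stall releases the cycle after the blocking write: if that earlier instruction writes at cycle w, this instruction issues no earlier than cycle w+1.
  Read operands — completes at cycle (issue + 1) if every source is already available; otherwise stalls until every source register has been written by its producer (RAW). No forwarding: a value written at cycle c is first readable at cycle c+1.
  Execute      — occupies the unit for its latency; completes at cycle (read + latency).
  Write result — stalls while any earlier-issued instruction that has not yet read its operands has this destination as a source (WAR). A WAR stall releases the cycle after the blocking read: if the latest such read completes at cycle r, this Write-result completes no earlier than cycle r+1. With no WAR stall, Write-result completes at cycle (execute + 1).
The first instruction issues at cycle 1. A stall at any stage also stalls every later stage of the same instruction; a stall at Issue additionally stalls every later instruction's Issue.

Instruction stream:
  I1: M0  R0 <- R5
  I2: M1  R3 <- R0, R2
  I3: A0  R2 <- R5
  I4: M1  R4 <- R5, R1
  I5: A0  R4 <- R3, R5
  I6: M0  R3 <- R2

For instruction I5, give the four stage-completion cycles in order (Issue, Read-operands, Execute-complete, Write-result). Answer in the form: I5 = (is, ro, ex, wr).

I5 = (24, 25, 26, 27)

c1: I1 dispatched to M0
c2: I1 operands ready; I2 dispatched to M1
c3: I3 dispatched to A0
c4: I3 operands ready
c5: I3 complete
c7: I1 complete
c8: R0←I1
c9: I2 operands ready
c10: R2←I3
c14: I2 complete
c15: R3←I2
c16: I4 dispatched to M1
c17: I4 operands ready
c22: I4 complete
c23: R4←I4
c24: I5 dispatched to A0
c25: I5 operands ready; I6 dispatched to M0
c26: I5 complete; I6 operands ready
c27: R4←I5
c31: I6 complete
c32: R3←I6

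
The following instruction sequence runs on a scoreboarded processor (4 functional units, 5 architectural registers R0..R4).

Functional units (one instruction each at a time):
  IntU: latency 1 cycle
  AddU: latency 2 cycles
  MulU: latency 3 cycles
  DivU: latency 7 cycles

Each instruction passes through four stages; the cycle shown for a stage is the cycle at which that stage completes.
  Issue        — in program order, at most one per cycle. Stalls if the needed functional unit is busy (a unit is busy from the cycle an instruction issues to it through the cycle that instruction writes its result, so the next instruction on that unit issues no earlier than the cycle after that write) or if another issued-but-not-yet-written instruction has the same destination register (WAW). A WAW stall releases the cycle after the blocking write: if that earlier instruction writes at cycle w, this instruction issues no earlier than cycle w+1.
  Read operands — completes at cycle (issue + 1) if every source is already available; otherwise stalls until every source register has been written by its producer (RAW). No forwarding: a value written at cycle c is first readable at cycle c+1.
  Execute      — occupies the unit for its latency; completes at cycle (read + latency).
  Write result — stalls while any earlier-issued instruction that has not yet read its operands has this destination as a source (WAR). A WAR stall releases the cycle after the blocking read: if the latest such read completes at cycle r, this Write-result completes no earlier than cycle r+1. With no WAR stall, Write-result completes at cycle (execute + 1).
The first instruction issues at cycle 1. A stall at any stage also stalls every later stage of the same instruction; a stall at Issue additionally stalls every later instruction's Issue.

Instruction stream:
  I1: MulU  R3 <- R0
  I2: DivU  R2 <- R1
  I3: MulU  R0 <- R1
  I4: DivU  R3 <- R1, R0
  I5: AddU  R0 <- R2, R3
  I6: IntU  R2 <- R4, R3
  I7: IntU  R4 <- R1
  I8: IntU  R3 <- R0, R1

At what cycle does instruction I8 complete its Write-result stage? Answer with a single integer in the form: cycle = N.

cycle = 32

[1] I1 issues→MulU
[2] I1 reads · I2 issues→DivU
[3] I2 reads
[5] I1 exec-done
[6] I1 writes R3
[7] I3 issues→MulU
[8] I3 reads
[10] I2 exec-done
[11] I2 writes R2 · I3 exec-done
[12] I3 writes R0 · I4 issues→DivU
[13] I4 reads · I5 issues→AddU
[14] I6 issues→IntU
[20] I4 exec-done
[21] I4 writes R3
[22] I5 reads · I6 reads
[23] I6 exec-done
[24] I5 exec-done · I6 writes R2
[25] I5 writes R0 · I7 issues→IntU
[26] I7 reads
[27] I7 exec-done
[28] I7 writes R4
[29] I8 issues→IntU
[30] I8 reads
[31] I8 exec-done
[32] I8 writes R3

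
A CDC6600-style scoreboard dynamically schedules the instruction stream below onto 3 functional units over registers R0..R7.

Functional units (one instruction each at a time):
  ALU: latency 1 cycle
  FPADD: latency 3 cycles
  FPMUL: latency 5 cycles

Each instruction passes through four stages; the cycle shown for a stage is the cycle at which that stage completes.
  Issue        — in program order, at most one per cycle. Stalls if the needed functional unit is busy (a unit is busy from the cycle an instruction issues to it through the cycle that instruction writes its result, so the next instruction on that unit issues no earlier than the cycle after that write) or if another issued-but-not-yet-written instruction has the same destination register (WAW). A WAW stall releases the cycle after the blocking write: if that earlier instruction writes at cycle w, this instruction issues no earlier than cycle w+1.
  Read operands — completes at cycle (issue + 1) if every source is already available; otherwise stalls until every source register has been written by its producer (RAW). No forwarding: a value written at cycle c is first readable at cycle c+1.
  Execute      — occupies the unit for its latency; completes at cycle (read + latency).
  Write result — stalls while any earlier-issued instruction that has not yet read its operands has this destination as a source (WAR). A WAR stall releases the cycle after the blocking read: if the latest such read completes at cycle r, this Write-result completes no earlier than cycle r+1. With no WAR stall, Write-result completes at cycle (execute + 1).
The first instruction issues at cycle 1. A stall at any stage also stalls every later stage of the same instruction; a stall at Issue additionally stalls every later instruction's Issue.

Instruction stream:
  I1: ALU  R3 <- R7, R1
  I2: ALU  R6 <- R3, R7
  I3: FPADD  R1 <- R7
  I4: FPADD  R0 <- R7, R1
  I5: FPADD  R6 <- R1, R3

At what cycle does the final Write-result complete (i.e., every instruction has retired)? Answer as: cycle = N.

I1  is:1  ro:2  ex:3  wr:4
I2  is:5  ro:6  ex:7  wr:8  — struct: ALU busy until I1 writes@4
I3  is:6  ro:7  ex:10  wr:11
I4  is:12  ro:13  ex:16  wr:17  — struct: FPADD busy until I3 writes@11
I5  is:18  ro:19  ex:22  wr:23  — struct: FPADD busy until I4 writes@17

cycle = 23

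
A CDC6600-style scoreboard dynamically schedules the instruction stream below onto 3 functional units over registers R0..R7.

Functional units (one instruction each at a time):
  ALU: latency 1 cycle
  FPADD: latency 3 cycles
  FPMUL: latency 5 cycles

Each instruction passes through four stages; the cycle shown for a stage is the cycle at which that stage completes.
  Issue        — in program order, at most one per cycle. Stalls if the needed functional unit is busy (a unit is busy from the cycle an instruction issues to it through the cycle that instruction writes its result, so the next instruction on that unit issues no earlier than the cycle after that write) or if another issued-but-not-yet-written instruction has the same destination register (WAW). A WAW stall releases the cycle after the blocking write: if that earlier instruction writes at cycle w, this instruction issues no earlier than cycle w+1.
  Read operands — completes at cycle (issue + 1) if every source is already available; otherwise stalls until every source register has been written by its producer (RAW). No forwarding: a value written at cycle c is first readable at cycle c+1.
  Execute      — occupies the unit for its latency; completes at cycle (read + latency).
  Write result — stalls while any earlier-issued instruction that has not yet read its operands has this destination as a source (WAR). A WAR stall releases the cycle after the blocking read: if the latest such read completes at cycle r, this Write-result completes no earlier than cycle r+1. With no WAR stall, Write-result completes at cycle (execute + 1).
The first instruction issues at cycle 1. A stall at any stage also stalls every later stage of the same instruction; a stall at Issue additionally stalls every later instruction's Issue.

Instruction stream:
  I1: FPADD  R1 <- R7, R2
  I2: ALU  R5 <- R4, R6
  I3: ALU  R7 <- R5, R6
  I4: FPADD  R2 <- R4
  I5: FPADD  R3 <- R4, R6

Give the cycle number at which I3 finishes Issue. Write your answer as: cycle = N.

t=1  I1 dispatched to FPADD
t=2  I1 operands ready; I2 dispatched to ALU
t=3  I2 operands ready
t=4  I2 complete
t=5  I1 complete; R5←I2
t=6  R1←I1; I3 dispatched to ALU
t=7  I3 operands ready; I4 dispatched to FPADD
t=8  I3 complete; I4 operands ready
t=9  R7←I3
t=11  I4 complete
t=12  R2←I4
t=13  I5 dispatched to FPADD
t=14  I5 operands ready
t=17  I5 complete
t=18  R3←I5

cycle = 6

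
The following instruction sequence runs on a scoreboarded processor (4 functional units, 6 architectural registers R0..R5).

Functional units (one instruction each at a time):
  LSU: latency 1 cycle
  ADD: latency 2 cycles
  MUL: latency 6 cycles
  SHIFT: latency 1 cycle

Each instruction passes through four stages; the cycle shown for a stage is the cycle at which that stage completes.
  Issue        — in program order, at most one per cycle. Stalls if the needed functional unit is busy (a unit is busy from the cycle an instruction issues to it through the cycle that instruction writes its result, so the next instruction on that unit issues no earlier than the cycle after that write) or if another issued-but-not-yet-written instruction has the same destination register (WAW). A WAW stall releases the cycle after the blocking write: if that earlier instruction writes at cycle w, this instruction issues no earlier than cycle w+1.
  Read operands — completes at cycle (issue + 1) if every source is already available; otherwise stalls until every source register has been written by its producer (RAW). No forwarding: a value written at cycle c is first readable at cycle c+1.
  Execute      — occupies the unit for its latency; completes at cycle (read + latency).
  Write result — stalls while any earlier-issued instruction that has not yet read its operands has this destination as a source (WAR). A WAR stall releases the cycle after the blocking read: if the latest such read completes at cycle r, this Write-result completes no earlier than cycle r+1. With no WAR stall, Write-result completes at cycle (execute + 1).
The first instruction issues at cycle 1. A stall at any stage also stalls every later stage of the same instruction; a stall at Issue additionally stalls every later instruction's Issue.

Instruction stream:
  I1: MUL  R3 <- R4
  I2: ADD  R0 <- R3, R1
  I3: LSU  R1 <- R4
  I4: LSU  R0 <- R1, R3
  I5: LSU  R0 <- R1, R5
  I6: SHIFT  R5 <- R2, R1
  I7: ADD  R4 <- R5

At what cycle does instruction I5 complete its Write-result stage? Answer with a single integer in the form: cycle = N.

cycle = 21

[1] issue I1 (MUL)
[2] I1 read-ops · issue I2 (ADD)
[3] issue I3 (LSU)
[4] I3 read-ops
[5] I3 finished on LSU
[8] I1 finished on MUL
[9] I1→R3
[10] I2 read-ops
[11] I3→R1
[12] I2 finished on ADD
[13] I2→R0
[14] issue I4 (LSU)
[15] I4 read-ops
[16] I4 finished on LSU
[17] I4→R0
[18] issue I5 (LSU)
[19] I5 read-ops · issue I6 (SHIFT)
[20] I5 finished on LSU · I6 read-ops · issue I7 (ADD)
[21] I5→R0 · I6 finished on SHIFT
[22] I6→R5
[23] I7 read-ops
[25] I7 finished on ADD
[26] I7→R4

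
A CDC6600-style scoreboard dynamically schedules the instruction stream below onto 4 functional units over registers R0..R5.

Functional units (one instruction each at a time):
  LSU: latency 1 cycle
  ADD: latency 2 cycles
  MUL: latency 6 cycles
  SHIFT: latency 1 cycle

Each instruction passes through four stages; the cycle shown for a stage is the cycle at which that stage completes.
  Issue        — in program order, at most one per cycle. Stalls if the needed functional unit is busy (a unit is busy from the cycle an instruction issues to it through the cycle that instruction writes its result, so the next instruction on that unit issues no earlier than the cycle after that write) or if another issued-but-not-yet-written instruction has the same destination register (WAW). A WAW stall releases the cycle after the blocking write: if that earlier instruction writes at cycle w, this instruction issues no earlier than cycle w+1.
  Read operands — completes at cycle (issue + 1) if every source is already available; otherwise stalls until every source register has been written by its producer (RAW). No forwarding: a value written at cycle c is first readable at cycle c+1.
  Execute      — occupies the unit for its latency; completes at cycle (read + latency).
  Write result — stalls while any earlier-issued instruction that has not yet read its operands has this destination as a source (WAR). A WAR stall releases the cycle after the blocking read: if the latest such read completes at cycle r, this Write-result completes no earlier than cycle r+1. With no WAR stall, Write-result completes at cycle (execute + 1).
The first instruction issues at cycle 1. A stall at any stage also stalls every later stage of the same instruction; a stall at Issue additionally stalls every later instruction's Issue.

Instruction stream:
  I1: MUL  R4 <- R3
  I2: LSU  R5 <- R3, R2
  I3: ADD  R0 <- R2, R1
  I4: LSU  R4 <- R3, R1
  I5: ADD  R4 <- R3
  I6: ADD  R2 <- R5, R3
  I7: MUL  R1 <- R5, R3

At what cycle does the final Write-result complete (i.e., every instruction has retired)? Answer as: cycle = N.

cycle = 28

[1] I1 dispatched to MUL
[2] I1 operands ready | I2 dispatched to LSU
[3] I2 operands ready | I3 dispatched to ADD
[4] I2 complete | I3 operands ready
[5] R5←I2
[6] I3 complete
[7] R0←I3
[8] I1 complete
[9] R4←I1
[10] I4 dispatched to LSU
[11] I4 operands ready
[12] I4 complete
[13] R4←I4
[14] I5 dispatched to ADD
[15] I5 operands ready
[17] I5 complete
[18] R4←I5
[19] I6 dispatched to ADD
[20] I6 operands ready | I7 dispatched to MUL
[21] I7 operands ready
[22] I6 complete
[23] R2←I6
[27] I7 complete
[28] R1←I7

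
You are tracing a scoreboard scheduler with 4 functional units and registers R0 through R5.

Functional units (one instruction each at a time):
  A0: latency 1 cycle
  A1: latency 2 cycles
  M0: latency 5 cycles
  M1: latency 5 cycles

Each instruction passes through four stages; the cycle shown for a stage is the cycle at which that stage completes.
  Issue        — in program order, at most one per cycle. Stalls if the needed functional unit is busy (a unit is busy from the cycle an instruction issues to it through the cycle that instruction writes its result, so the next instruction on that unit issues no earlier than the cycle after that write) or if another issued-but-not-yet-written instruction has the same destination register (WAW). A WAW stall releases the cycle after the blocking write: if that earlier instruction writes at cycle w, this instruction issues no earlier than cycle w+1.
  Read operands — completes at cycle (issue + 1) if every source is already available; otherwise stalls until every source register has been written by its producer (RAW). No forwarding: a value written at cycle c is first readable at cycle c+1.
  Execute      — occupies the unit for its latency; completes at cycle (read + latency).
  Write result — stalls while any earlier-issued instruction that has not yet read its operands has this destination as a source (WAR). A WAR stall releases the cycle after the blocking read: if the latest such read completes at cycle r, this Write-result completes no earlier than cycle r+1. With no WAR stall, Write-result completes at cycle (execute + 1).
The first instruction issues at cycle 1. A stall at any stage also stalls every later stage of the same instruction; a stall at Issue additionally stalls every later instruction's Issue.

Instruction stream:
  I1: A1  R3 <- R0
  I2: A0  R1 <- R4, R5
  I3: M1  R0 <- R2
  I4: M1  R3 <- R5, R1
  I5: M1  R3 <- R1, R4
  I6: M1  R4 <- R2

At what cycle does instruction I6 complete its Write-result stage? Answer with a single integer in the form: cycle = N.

cycle = 34

  I1 | 1 | 2 | 4 | 5
  I2 | 2 | 3 | 4 | 5
  I3 | 3 | 4 | 9 | 10
  I4 | 11 | 12 | 17 | 18   struct: M1 busy until I3 writes@10
  I5 | 19 | 20 | 25 | 26   struct: M1 busy until I4 writes@18
  I6 | 27 | 28 | 33 | 34   struct: M1 busy until I5 writes@26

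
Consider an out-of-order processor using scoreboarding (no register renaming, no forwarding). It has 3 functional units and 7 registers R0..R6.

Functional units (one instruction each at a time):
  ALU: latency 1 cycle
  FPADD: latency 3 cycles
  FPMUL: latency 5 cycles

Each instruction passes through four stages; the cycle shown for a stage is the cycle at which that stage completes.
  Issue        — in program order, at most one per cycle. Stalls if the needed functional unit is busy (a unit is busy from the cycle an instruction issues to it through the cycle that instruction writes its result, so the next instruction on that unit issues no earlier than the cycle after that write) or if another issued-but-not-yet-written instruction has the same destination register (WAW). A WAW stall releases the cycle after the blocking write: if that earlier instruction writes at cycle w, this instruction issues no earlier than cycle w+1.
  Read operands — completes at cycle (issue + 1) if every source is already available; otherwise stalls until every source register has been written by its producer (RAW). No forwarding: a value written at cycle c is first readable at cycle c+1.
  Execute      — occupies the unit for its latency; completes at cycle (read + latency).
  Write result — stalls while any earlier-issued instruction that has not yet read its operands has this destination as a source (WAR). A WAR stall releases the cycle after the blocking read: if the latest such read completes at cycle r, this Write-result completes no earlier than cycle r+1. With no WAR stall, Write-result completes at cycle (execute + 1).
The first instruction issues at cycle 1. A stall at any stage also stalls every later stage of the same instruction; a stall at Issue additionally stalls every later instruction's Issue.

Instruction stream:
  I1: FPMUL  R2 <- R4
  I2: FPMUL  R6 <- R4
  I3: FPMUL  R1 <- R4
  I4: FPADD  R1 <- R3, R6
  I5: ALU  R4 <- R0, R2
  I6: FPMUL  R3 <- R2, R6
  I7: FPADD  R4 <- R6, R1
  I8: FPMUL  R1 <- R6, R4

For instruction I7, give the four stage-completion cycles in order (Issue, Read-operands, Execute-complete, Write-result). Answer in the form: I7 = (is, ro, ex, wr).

cycle 1: I1 dispatched to FPMUL
cycle 2: I1 operands ready
cycle 7: I1 complete
cycle 8: R2←I1
cycle 9: I2 dispatched to FPMUL
cycle 10: I2 operands ready
cycle 15: I2 complete
cycle 16: R6←I2
cycle 17: I3 dispatched to FPMUL
cycle 18: I3 operands ready
cycle 23: I3 complete
cycle 24: R1←I3
cycle 25: I4 dispatched to FPADD
cycle 26: I4 operands ready · I5 dispatched to ALU
cycle 27: I5 operands ready · I6 dispatched to FPMUL
cycle 28: I5 complete · I6 operands ready
cycle 29: I4 complete · R4←I5
cycle 30: R1←I4
cycle 31: I7 dispatched to FPADD
cycle 32: I7 operands ready
cycle 33: I6 complete
cycle 34: R3←I6
cycle 35: I7 complete · I8 dispatched to FPMUL
cycle 36: R4←I7
cycle 37: I8 operands ready
cycle 42: I8 complete
cycle 43: R1←I8

I7 = (31, 32, 35, 36)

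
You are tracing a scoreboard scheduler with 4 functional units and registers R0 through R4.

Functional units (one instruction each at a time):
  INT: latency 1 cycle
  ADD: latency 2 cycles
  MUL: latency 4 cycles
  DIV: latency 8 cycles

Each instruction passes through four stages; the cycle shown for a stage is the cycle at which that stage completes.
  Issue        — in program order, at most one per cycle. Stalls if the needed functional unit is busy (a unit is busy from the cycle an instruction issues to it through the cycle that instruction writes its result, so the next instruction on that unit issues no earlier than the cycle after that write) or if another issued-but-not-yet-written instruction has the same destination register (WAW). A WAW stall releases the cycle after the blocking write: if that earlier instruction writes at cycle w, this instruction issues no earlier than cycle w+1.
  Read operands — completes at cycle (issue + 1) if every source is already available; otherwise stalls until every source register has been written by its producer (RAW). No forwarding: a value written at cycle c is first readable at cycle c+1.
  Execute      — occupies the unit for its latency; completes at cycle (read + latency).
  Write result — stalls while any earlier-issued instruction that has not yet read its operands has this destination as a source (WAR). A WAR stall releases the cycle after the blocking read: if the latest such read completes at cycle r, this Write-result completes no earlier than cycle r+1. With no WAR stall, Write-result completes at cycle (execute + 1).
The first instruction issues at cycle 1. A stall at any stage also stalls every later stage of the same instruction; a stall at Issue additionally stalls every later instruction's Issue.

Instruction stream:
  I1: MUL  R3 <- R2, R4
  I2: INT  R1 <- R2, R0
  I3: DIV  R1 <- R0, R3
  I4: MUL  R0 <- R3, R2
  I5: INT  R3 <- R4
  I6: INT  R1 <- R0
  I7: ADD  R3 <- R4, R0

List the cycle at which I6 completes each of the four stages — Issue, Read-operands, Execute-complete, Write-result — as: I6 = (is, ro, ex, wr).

I1 -> (1, 2, 6, 7)
I2 -> (2, 3, 4, 5)
I3 -> (6, 8, 16, 17)  // WAW R1: wait I2 write@5, RAW R3: wait I1 write@7
I4 -> (8, 9, 13, 14)  // struct: MUL busy until I1 writes@7
I5 -> (9, 10, 11, 12)
I6 -> (18, 19, 20, 21)  // WAW R1: wait I3 write@17
I7 -> (19, 20, 22, 23)

I6 = (18, 19, 20, 21)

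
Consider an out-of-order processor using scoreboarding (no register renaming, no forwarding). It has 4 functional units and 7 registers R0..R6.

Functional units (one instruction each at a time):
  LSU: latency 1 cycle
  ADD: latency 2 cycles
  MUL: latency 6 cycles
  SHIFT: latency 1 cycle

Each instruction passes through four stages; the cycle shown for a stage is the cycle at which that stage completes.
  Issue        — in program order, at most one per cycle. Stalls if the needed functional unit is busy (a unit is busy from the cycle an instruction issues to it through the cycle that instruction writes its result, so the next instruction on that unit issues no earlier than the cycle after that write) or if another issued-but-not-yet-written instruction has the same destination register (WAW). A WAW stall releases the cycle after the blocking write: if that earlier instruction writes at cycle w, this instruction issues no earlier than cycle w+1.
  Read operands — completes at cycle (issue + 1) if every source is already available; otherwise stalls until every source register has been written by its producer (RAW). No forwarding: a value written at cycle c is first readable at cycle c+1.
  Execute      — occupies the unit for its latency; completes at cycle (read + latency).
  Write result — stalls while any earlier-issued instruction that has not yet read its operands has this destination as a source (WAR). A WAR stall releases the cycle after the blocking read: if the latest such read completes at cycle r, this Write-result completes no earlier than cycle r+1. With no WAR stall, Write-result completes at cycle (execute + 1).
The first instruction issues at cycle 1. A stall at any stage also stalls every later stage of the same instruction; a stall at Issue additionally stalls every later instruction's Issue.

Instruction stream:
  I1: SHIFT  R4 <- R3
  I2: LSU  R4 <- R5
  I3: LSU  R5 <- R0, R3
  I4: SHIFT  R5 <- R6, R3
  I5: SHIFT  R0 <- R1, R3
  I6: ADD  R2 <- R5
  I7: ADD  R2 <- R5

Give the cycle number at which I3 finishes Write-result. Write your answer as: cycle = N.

cycle = 12

cycle 1: I1 issues→SHIFT
cycle 2: I1 reads
cycle 3: I1 exec-done
cycle 4: I1 writes R4
cycle 5: I2 issues→LSU
cycle 6: I2 reads
cycle 7: I2 exec-done
cycle 8: I2 writes R4
cycle 9: I3 issues→LSU
cycle 10: I3 reads
cycle 11: I3 exec-done
cycle 12: I3 writes R5
cycle 13: I4 issues→SHIFT
cycle 14: I4 reads
cycle 15: I4 exec-done
cycle 16: I4 writes R5
cycle 17: I5 issues→SHIFT
cycle 18: I5 reads, I6 issues→ADD
cycle 19: I5 exec-done, I6 reads
cycle 20: I5 writes R0
cycle 21: I6 exec-done
cycle 22: I6 writes R2
cycle 23: I7 issues→ADD
cycle 24: I7 reads
cycle 26: I7 exec-done
cycle 27: I7 writes R2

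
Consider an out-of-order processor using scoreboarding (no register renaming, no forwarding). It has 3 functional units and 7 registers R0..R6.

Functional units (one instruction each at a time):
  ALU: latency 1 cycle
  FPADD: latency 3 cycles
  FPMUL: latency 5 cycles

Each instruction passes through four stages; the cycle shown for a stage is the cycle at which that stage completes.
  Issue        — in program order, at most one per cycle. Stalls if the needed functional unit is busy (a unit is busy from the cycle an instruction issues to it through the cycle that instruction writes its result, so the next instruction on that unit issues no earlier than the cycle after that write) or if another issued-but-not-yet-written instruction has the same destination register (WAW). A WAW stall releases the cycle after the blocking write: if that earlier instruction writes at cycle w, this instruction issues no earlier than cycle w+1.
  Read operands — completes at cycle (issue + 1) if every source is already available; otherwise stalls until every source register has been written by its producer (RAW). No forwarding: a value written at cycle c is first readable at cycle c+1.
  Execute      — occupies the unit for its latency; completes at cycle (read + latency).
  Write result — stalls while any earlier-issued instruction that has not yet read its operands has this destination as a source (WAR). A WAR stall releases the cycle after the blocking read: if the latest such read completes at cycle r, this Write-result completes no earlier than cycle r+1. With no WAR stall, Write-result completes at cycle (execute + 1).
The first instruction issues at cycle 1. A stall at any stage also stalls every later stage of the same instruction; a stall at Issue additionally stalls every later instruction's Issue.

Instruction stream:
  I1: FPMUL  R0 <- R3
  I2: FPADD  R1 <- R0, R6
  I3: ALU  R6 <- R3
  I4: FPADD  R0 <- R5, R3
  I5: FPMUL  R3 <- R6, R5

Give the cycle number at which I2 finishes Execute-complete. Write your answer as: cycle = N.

cycle = 12

cycle 1: I1 dispatched to FPMUL
cycle 2: I1 operands ready · I2 dispatched to FPADD
cycle 3: I3 dispatched to ALU
cycle 4: I3 operands ready
cycle 5: I3 complete
cycle 7: I1 complete
cycle 8: R0←I1
cycle 9: I2 operands ready
cycle 10: R6←I3
cycle 12: I2 complete
cycle 13: R1←I2
cycle 14: I4 dispatched to FPADD
cycle 15: I4 operands ready · I5 dispatched to FPMUL
cycle 16: I5 operands ready
cycle 18: I4 complete
cycle 19: R0←I4
cycle 21: I5 complete
cycle 22: R3←I5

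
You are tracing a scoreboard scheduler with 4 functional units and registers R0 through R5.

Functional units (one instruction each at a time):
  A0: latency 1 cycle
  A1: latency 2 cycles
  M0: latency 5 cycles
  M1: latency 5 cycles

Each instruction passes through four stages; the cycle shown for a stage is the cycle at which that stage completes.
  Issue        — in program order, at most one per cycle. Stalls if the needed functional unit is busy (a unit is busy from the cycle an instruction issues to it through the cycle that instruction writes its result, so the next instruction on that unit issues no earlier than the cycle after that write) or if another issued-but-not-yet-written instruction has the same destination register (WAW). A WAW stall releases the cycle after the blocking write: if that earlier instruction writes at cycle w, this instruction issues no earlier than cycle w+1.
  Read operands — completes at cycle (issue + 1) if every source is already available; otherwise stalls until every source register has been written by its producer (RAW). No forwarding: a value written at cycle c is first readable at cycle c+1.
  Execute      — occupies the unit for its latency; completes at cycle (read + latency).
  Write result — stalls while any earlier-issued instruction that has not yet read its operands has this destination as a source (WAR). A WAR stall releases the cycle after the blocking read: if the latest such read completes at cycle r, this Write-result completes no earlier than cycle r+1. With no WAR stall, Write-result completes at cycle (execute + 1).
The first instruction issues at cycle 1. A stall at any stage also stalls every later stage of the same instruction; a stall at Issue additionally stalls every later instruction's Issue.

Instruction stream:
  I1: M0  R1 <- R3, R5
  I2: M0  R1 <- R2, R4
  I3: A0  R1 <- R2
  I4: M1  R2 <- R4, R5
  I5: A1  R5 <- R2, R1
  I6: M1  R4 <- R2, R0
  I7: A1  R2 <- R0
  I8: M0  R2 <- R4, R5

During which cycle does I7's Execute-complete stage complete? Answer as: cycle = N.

[I1] 1/2/7/8
[I2] 9/10/15/16  (struct: M0 busy until I1 writes@8)
[I3] 17/18/19/20  (WAW R1: wait I2 write@16)
[I4] 18/19/24/25
[I5] 19/26/28/29  (RAW R2: wait I4 write@25)
[I6] 26/27/32/33  (struct: M1 busy until I4 writes@25)
[I7] 30/31/33/34  (struct: A1 busy until I5 writes@29)
[I8] 35/36/41/42  (WAW R2: wait I7 write@34)

cycle = 33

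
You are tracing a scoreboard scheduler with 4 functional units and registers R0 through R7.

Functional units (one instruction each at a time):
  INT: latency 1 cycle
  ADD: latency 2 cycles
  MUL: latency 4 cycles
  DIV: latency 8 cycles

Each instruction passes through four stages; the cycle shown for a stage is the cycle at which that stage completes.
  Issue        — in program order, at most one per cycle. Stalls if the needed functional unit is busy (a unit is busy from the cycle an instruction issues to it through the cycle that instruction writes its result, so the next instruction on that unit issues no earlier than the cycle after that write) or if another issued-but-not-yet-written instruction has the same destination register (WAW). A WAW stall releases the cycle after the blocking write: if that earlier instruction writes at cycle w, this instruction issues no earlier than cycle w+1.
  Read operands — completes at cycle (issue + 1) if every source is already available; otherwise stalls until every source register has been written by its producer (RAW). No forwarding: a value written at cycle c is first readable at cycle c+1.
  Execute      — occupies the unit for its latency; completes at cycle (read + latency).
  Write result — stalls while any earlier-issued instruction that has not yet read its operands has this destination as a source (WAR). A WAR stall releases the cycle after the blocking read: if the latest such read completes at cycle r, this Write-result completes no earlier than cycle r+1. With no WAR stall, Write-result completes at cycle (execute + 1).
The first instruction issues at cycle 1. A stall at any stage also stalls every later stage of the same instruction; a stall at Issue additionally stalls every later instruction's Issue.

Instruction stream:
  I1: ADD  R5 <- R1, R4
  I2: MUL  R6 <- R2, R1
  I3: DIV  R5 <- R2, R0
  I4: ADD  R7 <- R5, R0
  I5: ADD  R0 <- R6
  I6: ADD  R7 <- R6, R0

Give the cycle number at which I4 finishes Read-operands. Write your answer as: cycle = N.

cycle = 17

I1: IS=1 RO=2 EX=4 WR=5
I2: IS=2 RO=3 EX=7 WR=8
I3: IS=6 RO=7 EX=15 WR=16  [WAW R5: wait I1 write@5]
I4: IS=7 RO=17 EX=19 WR=20  [RAW R5: wait I3 write@16]
I5: IS=21 RO=22 EX=24 WR=25  [struct: ADD busy until I4 writes@20]
I6: IS=26 RO=27 EX=29 WR=30  [struct: ADD busy until I5 writes@25]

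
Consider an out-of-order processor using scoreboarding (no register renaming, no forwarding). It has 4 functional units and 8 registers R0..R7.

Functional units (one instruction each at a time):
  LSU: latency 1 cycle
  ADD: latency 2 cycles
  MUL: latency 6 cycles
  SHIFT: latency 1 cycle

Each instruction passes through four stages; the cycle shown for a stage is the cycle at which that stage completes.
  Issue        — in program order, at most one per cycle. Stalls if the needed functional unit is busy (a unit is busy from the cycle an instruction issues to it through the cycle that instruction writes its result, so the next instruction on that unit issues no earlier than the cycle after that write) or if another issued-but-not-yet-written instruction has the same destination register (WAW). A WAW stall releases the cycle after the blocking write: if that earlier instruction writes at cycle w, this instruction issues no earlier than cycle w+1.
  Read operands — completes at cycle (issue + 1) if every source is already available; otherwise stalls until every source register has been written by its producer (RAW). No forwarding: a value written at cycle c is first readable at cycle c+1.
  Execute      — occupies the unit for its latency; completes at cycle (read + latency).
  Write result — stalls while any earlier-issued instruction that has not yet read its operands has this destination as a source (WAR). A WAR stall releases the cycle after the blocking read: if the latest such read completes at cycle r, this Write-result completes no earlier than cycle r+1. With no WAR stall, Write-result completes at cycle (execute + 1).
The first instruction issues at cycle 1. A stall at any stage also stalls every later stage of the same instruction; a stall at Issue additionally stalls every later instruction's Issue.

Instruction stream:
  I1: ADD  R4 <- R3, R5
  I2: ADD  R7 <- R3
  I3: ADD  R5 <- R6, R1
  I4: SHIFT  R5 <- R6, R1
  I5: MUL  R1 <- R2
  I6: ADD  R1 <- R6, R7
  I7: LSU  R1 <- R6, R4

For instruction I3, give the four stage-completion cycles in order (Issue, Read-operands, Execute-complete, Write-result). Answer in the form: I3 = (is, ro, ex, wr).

I3 = (11, 12, 14, 15)

[I1] 1/2/4/5
[I2] 6/7/9/10  (struct: ADD busy until I1 writes@5)
[I3] 11/12/14/15  (struct: ADD busy until I2 writes@10)
[I4] 16/17/18/19  (WAW R5: wait I3 write@15)
[I5] 17/18/24/25
[I6] 26/27/29/30  (WAW R1: wait I5 write@25)
[I7] 31/32/33/34  (WAW R1: wait I6 write@30)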